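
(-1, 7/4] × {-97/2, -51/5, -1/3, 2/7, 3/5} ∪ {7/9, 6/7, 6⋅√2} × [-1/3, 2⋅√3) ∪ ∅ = ((-1, 7/4] × {-97/2, -51/5, -1/3, 2/7, 3/5}) ∪ ({7/9, 6/7, 6⋅√2} × [-1/3, 2⋅√3))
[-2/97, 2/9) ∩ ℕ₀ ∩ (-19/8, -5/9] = ∅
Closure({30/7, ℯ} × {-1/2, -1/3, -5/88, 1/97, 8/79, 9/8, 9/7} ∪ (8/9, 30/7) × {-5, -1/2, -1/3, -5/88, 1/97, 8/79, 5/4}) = ({30/7, ℯ} × {-1/2, -1/3, -5/88, 1/97, 8/79, 9/8, 9/7}) ∪ ([8/9, 30/7] × {-5, -1/2, -1/3, -5/88, 1/97, 8/79, 5/4})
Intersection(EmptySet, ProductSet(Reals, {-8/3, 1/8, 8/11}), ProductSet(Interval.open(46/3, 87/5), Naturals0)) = EmptySet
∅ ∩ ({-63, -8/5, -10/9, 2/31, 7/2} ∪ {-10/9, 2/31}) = ∅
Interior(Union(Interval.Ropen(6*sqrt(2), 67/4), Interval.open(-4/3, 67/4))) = Interval.open(-4/3, 67/4)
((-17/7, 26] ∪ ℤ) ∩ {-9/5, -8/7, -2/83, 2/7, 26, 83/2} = {-9/5, -8/7, -2/83, 2/7, 26}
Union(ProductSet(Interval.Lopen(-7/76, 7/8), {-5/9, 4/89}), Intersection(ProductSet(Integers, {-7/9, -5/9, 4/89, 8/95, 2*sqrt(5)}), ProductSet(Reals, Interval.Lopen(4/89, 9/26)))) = Union(ProductSet(Integers, {8/95}), ProductSet(Interval.Lopen(-7/76, 7/8), {-5/9, 4/89}))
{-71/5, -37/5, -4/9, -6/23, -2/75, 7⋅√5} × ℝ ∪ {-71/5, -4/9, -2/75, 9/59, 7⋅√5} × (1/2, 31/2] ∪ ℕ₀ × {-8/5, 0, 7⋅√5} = (ℕ₀ × {-8/5, 0, 7⋅√5}) ∪ ({-71/5, -37/5, -4/9, -6/23, -2/75, 7⋅√5} × ℝ) ∪ ({-71/5, -4/9, -2/75, 9/59, 7⋅√5} × (1/2, 31/2])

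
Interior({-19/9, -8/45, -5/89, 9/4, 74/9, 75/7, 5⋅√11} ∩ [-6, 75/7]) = ∅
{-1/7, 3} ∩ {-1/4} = ∅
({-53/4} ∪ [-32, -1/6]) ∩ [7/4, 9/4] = ∅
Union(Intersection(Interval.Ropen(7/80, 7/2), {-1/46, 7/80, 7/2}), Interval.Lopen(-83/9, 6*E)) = Interval.Lopen(-83/9, 6*E)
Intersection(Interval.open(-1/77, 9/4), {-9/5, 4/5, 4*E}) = {4/5}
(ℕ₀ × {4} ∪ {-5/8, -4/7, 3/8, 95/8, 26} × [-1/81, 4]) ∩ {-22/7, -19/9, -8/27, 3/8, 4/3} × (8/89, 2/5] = {3/8} × (8/89, 2/5]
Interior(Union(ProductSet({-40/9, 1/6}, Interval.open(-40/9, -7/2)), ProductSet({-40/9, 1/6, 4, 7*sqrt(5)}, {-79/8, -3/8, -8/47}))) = EmptySet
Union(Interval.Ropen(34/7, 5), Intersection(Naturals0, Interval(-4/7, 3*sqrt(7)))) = Union(Interval(34/7, 5), Range(0, 8, 1))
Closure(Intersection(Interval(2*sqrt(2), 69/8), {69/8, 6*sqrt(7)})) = {69/8}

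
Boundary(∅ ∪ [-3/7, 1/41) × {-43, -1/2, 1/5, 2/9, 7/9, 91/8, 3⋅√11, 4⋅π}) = [-3/7, 1/41] × {-43, -1/2, 1/5, 2/9, 7/9, 91/8, 3⋅√11, 4⋅π}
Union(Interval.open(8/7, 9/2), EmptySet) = Interval.open(8/7, 9/2)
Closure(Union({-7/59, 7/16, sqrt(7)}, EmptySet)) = {-7/59, 7/16, sqrt(7)}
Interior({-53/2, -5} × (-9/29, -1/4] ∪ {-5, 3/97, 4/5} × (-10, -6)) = ∅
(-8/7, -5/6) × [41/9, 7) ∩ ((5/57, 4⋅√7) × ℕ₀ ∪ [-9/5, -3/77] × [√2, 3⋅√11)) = (-8/7, -5/6) × [41/9, 7)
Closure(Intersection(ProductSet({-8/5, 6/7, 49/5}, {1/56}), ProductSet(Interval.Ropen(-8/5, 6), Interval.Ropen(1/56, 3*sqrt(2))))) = ProductSet({-8/5, 6/7}, {1/56})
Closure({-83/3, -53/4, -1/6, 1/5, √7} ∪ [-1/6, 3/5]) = {-83/3, -53/4, √7} ∪ [-1/6, 3/5]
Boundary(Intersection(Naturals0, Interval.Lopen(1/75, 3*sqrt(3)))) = Range(1, 6, 1)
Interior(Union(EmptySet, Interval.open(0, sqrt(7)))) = Interval.open(0, sqrt(7))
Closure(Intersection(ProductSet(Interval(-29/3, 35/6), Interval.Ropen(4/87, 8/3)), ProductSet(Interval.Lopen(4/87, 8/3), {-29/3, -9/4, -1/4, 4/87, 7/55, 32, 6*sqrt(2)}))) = ProductSet(Interval(4/87, 8/3), {4/87, 7/55})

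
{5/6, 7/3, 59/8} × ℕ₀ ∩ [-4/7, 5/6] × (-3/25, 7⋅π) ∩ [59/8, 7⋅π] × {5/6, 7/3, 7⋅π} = ∅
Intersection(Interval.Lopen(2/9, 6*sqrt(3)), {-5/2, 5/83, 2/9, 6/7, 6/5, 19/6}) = {6/7, 6/5, 19/6}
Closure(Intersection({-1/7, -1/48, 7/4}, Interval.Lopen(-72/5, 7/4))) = {-1/7, -1/48, 7/4}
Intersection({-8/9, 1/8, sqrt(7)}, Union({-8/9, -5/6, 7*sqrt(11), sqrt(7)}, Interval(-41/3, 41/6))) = {-8/9, 1/8, sqrt(7)}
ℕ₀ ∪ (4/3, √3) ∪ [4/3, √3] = ℕ₀ ∪ [4/3, √3]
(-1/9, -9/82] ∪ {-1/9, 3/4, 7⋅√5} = [-1/9, -9/82] ∪ {3/4, 7⋅√5}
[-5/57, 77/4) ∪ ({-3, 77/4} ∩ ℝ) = {-3} ∪ [-5/57, 77/4]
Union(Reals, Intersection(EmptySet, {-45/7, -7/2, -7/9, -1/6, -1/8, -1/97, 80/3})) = Reals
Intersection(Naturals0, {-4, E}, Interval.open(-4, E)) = EmptySet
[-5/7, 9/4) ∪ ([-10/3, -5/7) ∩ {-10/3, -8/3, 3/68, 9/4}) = {-10/3, -8/3} ∪ [-5/7, 9/4)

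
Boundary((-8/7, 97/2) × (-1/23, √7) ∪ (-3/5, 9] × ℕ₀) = ({-8/7, 97/2} × [-1/23, √7]) ∪ ([-8/7, 97/2] × {-1/23, √7}) ∪ ([-3/5, 9] × ℕ₀ \ (-1/23, √7))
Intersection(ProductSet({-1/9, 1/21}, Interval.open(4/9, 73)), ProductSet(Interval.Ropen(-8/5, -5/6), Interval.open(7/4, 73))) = EmptySet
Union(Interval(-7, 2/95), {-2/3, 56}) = Union({56}, Interval(-7, 2/95))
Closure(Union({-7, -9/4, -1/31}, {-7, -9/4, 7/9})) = {-7, -9/4, -1/31, 7/9}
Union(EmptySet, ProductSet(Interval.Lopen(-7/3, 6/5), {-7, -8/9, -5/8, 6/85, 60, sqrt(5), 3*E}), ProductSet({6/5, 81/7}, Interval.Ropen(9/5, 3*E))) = Union(ProductSet({6/5, 81/7}, Interval.Ropen(9/5, 3*E)), ProductSet(Interval.Lopen(-7/3, 6/5), {-7, -8/9, -5/8, 6/85, 60, sqrt(5), 3*E}))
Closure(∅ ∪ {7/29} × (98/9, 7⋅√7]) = {7/29} × [98/9, 7⋅√7]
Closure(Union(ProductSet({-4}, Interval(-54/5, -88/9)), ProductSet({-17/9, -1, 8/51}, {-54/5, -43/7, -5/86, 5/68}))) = Union(ProductSet({-4}, Interval(-54/5, -88/9)), ProductSet({-17/9, -1, 8/51}, {-54/5, -43/7, -5/86, 5/68}))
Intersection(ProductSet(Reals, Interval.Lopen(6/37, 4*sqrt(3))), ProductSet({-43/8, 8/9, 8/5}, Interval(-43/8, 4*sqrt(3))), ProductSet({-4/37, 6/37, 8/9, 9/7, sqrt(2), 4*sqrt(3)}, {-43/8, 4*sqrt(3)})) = ProductSet({8/9}, {4*sqrt(3)})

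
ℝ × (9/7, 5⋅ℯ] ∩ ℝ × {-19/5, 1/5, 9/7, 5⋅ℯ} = ℝ × {5⋅ℯ}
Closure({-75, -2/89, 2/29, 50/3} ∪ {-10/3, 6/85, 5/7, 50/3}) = {-75, -10/3, -2/89, 2/29, 6/85, 5/7, 50/3}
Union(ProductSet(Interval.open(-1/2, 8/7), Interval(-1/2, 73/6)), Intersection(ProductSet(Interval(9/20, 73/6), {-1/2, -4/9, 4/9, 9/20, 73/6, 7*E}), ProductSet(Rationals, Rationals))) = Union(ProductSet(Intersection(Interval(9/20, 73/6), Rationals), {-1/2, -4/9, 4/9, 9/20, 73/6}), ProductSet(Interval.open(-1/2, 8/7), Interval(-1/2, 73/6)))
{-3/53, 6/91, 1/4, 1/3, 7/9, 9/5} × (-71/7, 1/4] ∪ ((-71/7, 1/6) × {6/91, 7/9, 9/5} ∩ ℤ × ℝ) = ({-10, -9, …, 0} × {6/91, 7/9, 9/5}) ∪ ({-3/53, 6/91, 1/4, 1/3, 7/9, 9/5} × (-71/7, 1/4])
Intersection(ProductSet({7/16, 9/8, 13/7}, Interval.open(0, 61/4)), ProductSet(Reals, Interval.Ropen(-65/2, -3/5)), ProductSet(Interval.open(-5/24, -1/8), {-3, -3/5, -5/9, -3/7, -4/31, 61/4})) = EmptySet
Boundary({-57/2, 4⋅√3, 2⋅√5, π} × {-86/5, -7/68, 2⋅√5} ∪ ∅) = {-57/2, 4⋅√3, 2⋅√5, π} × {-86/5, -7/68, 2⋅√5}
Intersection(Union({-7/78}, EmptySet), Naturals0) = EmptySet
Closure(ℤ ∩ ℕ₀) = ℕ₀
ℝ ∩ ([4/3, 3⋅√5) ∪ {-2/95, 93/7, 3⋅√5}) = {-2/95, 93/7} ∪ [4/3, 3⋅√5]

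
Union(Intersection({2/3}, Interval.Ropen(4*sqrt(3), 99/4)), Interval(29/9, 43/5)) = Interval(29/9, 43/5)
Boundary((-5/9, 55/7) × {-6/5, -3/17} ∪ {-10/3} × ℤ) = ({-10/3} × ℤ) ∪ ([-5/9, 55/7] × {-6/5, -3/17})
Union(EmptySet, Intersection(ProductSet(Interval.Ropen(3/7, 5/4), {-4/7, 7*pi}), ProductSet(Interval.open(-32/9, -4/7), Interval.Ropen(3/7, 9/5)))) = EmptySet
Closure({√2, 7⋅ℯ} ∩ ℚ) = ∅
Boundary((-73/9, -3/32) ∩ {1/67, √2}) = ∅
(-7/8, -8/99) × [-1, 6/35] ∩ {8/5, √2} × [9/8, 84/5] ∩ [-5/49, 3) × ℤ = ∅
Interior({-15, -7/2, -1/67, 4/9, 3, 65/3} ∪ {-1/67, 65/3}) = ∅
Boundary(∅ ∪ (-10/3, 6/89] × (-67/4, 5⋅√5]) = ({-10/3, 6/89} × [-67/4, 5⋅√5]) ∪ ([-10/3, 6/89] × {-67/4, 5⋅√5})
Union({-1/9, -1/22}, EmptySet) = {-1/9, -1/22}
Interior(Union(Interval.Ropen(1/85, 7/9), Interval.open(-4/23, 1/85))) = Interval.open(-4/23, 7/9)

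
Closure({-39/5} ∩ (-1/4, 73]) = ∅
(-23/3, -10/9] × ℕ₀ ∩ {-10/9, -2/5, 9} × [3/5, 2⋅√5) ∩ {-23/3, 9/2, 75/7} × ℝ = ∅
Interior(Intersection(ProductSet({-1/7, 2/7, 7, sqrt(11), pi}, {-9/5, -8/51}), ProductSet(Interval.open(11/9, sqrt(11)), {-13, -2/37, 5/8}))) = EmptySet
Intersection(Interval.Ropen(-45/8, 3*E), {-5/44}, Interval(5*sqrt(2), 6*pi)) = EmptySet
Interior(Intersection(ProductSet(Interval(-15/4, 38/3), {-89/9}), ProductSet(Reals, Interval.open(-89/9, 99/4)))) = EmptySet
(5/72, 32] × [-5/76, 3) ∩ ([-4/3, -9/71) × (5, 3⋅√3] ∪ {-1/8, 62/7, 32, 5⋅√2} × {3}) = ∅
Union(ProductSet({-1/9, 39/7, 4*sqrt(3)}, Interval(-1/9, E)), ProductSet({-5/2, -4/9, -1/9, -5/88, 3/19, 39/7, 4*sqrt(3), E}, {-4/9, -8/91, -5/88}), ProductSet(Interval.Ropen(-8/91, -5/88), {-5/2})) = Union(ProductSet({-1/9, 39/7, 4*sqrt(3)}, Interval(-1/9, E)), ProductSet({-5/2, -4/9, -1/9, -5/88, 3/19, 39/7, 4*sqrt(3), E}, {-4/9, -8/91, -5/88}), ProductSet(Interval.Ropen(-8/91, -5/88), {-5/2}))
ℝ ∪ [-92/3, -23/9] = (-∞, ∞)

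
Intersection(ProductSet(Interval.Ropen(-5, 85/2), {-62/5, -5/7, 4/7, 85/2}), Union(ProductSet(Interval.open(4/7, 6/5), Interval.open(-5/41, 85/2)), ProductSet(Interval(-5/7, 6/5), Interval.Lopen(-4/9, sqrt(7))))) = ProductSet(Interval(-5/7, 6/5), {4/7})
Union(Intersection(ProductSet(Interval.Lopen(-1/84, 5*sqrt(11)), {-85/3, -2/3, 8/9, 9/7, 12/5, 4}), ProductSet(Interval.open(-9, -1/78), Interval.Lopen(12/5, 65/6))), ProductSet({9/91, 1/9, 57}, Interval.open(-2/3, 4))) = ProductSet({9/91, 1/9, 57}, Interval.open(-2/3, 4))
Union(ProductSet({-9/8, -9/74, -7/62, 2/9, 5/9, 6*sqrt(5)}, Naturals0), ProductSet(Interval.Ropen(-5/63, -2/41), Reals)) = Union(ProductSet({-9/8, -9/74, -7/62, 2/9, 5/9, 6*sqrt(5)}, Naturals0), ProductSet(Interval.Ropen(-5/63, -2/41), Reals))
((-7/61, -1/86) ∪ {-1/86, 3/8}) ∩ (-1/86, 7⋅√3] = {3/8}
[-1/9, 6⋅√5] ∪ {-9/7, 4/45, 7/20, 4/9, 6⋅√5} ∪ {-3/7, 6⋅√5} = {-9/7, -3/7} ∪ [-1/9, 6⋅√5]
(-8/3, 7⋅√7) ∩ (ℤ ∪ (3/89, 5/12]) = {-2, -1, …, 18} ∪ (3/89, 5/12]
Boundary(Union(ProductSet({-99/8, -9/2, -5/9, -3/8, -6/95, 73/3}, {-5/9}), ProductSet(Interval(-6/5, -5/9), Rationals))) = Union(ProductSet({-99/8, -9/2, -5/9, -3/8, -6/95, 73/3}, {-5/9}), ProductSet(Interval(-6/5, -5/9), Reals))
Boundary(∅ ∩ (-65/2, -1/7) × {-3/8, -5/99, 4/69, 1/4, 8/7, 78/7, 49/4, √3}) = ∅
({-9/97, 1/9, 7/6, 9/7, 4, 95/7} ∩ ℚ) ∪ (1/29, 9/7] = {-9/97, 4, 95/7} ∪ (1/29, 9/7]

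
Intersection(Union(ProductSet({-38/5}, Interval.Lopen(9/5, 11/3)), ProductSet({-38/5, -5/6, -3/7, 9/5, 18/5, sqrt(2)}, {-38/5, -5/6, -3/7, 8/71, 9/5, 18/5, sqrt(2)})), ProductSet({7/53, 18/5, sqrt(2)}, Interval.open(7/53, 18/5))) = ProductSet({18/5, sqrt(2)}, {9/5, sqrt(2)})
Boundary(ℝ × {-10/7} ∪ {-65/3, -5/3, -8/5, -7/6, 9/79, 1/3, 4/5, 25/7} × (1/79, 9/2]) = (ℝ × {-10/7}) ∪ ({-65/3, -5/3, -8/5, -7/6, 9/79, 1/3, 4/5, 25/7} × [1/79, 9/2])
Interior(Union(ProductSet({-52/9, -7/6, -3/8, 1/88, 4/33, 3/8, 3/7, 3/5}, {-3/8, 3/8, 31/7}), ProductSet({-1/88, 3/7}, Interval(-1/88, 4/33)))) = EmptySet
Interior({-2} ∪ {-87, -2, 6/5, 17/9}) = ∅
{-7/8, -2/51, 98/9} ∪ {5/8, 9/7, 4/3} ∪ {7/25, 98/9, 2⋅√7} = {-7/8, -2/51, 7/25, 5/8, 9/7, 4/3, 98/9, 2⋅√7}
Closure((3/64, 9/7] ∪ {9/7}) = [3/64, 9/7]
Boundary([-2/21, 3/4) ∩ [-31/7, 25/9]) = {-2/21, 3/4}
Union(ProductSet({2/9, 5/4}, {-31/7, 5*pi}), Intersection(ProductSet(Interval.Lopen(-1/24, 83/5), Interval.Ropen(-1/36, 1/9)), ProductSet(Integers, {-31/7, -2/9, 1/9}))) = ProductSet({2/9, 5/4}, {-31/7, 5*pi})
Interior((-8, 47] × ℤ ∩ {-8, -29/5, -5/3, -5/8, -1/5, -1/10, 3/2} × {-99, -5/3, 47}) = ∅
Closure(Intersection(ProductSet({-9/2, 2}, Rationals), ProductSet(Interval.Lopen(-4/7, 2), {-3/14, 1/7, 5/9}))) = ProductSet({2}, {-3/14, 1/7, 5/9})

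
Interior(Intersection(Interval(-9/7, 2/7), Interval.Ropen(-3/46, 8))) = Interval.open(-3/46, 2/7)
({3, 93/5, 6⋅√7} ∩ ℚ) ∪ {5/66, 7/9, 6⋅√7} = {5/66, 7/9, 3, 93/5, 6⋅√7}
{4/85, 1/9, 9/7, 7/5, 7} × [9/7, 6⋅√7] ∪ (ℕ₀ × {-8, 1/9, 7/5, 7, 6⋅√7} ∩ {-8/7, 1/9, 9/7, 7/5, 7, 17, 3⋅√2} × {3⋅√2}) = {4/85, 1/9, 9/7, 7/5, 7} × [9/7, 6⋅√7]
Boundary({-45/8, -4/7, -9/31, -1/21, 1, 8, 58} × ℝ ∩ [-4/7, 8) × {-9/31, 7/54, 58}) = {-4/7, -9/31, -1/21, 1} × {-9/31, 7/54, 58}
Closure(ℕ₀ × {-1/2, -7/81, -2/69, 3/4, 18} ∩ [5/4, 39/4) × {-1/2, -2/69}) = {2, 3, …, 9} × {-1/2, -2/69}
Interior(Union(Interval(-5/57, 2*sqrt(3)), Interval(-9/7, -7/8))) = Union(Interval.open(-9/7, -7/8), Interval.open(-5/57, 2*sqrt(3)))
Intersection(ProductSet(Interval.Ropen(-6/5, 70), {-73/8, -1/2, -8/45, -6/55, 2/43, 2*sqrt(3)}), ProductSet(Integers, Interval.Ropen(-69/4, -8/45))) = ProductSet(Range(-1, 70, 1), {-73/8, -1/2})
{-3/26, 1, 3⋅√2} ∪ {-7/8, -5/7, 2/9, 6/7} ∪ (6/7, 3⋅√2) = {-7/8, -5/7, -3/26, 2/9} ∪ [6/7, 3⋅√2]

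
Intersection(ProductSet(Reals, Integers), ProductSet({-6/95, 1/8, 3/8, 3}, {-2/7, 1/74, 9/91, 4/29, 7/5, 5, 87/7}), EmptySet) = EmptySet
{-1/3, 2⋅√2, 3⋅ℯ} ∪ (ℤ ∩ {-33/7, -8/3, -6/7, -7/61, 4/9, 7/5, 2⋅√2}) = {-1/3, 2⋅√2, 3⋅ℯ}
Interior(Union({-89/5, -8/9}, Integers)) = EmptySet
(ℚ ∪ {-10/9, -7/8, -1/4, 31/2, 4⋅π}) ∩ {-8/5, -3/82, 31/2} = {-8/5, -3/82, 31/2}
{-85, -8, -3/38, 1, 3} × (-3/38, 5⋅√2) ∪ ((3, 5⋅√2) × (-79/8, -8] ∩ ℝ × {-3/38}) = {-85, -8, -3/38, 1, 3} × (-3/38, 5⋅√2)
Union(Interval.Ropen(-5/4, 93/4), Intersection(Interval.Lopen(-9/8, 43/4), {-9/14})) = Interval.Ropen(-5/4, 93/4)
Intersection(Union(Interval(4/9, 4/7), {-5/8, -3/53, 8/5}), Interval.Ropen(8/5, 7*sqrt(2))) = {8/5}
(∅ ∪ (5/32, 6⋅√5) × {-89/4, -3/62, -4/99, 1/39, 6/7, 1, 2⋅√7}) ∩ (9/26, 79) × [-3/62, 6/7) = (9/26, 6⋅√5) × {-3/62, -4/99, 1/39}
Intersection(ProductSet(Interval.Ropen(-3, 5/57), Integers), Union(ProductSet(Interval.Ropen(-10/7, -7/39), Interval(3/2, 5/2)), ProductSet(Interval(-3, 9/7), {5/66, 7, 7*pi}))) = Union(ProductSet(Interval.Ropen(-3, 5/57), {7}), ProductSet(Interval.Ropen(-10/7, -7/39), Range(2, 3, 1)))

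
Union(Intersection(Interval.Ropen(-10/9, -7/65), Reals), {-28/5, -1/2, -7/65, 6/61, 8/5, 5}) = Union({-28/5, 6/61, 8/5, 5}, Interval(-10/9, -7/65))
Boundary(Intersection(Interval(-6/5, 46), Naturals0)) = Range(0, 47, 1)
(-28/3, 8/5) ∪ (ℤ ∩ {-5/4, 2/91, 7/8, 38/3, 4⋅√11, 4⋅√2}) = (-28/3, 8/5)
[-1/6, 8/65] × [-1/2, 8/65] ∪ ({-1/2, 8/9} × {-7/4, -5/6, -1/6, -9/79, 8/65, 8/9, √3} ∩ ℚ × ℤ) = [-1/6, 8/65] × [-1/2, 8/65]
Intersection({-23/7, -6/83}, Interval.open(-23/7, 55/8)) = {-6/83}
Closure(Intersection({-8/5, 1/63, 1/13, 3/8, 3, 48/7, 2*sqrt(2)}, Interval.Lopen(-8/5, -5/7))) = EmptySet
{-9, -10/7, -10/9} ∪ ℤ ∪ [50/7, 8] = ℤ ∪ {-10/7, -10/9} ∪ [50/7, 8]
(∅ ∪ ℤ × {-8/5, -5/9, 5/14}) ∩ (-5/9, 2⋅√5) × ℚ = {0, 1, …, 4} × {-8/5, -5/9, 5/14}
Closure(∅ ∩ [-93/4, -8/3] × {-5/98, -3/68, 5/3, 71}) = ∅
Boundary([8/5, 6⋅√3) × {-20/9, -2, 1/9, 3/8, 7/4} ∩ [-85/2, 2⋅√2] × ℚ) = [8/5, 2⋅√2] × {-20/9, -2, 1/9, 3/8, 7/4}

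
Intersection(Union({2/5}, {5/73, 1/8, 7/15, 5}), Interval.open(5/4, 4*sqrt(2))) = {5}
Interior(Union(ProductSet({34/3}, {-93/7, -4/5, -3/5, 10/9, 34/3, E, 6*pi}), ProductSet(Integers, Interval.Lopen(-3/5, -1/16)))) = EmptySet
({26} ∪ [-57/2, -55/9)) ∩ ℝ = [-57/2, -55/9) ∪ {26}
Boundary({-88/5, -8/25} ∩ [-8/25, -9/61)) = {-8/25}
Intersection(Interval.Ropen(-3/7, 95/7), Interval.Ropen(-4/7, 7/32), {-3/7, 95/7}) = {-3/7}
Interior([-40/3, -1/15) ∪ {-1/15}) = (-40/3, -1/15)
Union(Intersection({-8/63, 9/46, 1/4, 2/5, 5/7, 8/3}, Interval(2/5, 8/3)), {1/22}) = {1/22, 2/5, 5/7, 8/3}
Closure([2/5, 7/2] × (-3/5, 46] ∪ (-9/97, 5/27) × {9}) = ([-9/97, 5/27] × {9}) ∪ ([2/5, 7/2] × [-3/5, 46])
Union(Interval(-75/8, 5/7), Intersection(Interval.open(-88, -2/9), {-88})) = Interval(-75/8, 5/7)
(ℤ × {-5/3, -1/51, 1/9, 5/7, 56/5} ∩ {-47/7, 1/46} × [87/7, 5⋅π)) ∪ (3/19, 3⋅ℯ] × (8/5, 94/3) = (3/19, 3⋅ℯ] × (8/5, 94/3)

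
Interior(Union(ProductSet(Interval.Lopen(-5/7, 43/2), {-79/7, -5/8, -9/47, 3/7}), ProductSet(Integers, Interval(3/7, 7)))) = EmptySet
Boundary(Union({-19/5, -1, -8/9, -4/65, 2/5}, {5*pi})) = {-19/5, -1, -8/9, -4/65, 2/5, 5*pi}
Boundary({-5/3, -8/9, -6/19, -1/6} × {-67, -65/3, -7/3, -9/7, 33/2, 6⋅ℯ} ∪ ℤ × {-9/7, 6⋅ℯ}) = (ℤ × {-9/7, 6⋅ℯ}) ∪ ({-5/3, -8/9, -6/19, -1/6} × {-67, -65/3, -7/3, -9/7, 33/2, 6⋅ℯ})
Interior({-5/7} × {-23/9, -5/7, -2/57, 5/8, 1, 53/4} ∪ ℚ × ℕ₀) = ∅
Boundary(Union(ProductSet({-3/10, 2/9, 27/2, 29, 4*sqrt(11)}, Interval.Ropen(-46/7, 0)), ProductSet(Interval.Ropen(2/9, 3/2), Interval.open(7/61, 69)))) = Union(ProductSet({2/9, 3/2}, Interval(7/61, 69)), ProductSet({-3/10, 2/9, 27/2, 29, 4*sqrt(11)}, Interval(-46/7, 0)), ProductSet(Interval(2/9, 3/2), {7/61, 69}))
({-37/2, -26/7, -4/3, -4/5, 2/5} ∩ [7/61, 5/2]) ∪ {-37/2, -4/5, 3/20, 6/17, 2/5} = {-37/2, -4/5, 3/20, 6/17, 2/5}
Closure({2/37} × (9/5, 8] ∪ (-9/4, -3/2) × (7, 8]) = ({2/37} × [9/5, 8]) ∪ ({-9/4, -3/2} × [7, 8]) ∪ ([-9/4, -3/2] × {7, 8}) ∪ ((-9/4, -3/2) × (7, 8])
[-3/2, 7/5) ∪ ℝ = (-∞, ∞)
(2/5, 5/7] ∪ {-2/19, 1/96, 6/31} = {-2/19, 1/96, 6/31} ∪ (2/5, 5/7]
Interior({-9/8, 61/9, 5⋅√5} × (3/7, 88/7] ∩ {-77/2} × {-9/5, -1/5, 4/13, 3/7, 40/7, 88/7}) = ∅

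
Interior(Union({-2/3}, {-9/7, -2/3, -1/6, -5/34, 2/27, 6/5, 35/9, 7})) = EmptySet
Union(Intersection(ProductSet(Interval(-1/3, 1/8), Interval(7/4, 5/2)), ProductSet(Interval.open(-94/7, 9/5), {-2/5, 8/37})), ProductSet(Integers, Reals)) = ProductSet(Integers, Reals)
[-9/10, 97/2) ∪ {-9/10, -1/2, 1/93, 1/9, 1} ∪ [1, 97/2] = [-9/10, 97/2]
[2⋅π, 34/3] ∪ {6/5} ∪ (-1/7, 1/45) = (-1/7, 1/45) ∪ {6/5} ∪ [2⋅π, 34/3]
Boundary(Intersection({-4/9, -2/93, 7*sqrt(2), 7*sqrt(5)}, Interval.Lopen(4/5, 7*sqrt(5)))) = {7*sqrt(2), 7*sqrt(5)}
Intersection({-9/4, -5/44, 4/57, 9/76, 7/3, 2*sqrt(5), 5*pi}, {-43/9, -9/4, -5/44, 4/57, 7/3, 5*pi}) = {-9/4, -5/44, 4/57, 7/3, 5*pi}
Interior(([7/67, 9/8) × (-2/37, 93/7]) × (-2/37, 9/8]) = ((7/67, 9/8) × (-2/37, 93/7)) × (-2/37, 9/8)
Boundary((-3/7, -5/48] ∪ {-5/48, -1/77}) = {-3/7, -5/48, -1/77}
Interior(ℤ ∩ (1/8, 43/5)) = ∅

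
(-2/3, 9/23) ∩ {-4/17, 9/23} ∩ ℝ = {-4/17}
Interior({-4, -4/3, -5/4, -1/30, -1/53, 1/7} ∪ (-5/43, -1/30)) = (-5/43, -1/30)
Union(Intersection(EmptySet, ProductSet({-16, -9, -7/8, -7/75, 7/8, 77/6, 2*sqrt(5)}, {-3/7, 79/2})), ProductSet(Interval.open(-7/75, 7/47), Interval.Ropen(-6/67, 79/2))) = ProductSet(Interval.open(-7/75, 7/47), Interval.Ropen(-6/67, 79/2))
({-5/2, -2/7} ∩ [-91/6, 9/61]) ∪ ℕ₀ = {-5/2, -2/7} ∪ ℕ₀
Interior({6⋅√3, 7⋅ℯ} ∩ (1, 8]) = ∅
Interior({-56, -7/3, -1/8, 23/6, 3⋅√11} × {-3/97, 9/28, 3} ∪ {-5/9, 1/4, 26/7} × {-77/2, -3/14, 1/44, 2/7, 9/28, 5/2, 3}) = ∅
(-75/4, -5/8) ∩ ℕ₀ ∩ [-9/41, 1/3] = ∅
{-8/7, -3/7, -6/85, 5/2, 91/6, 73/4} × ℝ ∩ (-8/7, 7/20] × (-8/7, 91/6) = {-3/7, -6/85} × (-8/7, 91/6)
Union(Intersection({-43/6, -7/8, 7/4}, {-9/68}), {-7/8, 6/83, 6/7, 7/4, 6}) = {-7/8, 6/83, 6/7, 7/4, 6}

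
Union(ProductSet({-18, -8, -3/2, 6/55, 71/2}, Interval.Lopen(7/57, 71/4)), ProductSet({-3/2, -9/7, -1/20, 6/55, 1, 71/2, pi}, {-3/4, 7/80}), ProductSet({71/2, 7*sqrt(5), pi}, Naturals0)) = Union(ProductSet({71/2, 7*sqrt(5), pi}, Naturals0), ProductSet({-18, -8, -3/2, 6/55, 71/2}, Interval.Lopen(7/57, 71/4)), ProductSet({-3/2, -9/7, -1/20, 6/55, 1, 71/2, pi}, {-3/4, 7/80}))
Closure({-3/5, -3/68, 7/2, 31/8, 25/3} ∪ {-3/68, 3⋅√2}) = {-3/5, -3/68, 7/2, 31/8, 25/3, 3⋅√2}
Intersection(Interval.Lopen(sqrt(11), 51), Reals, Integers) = Range(4, 52, 1)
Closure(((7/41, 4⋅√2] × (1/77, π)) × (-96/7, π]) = (((7/41, 4⋅√2] × (1/77, π)) × (-96/7, π]) ∪ ((({7/41, 4⋅√2} × [1/77, π]) ∪ ([7/41, 4⋅√2] × {1/77, π})) × [-96/7, π]) ∪ ((({7/41, 4⋅√2} × [1/77, π]) ∪ ([7/41, 4⋅√2] × {1/77, π}) ∪ ((7/41, 4⋅√2] × (1/77, π))) × {-96/7, π})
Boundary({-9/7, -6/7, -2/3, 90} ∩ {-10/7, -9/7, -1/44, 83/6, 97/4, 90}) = {-9/7, 90}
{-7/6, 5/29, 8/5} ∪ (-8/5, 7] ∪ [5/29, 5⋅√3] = (-8/5, 5⋅√3]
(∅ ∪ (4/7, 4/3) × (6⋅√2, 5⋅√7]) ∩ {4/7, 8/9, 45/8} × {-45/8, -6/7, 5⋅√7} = {8/9} × {5⋅√7}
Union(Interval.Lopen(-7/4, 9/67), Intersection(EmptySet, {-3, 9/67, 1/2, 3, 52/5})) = Interval.Lopen(-7/4, 9/67)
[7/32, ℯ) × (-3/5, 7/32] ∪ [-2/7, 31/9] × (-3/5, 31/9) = [-2/7, 31/9] × (-3/5, 31/9)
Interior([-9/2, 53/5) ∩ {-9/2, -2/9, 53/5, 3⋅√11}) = ∅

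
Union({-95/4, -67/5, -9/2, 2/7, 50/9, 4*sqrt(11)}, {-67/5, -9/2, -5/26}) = {-95/4, -67/5, -9/2, -5/26, 2/7, 50/9, 4*sqrt(11)}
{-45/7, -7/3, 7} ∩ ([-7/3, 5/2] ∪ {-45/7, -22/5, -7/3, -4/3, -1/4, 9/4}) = {-45/7, -7/3}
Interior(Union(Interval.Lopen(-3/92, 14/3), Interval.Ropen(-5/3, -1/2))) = Union(Interval.open(-5/3, -1/2), Interval.open(-3/92, 14/3))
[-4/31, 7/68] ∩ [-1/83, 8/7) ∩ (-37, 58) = [-1/83, 7/68]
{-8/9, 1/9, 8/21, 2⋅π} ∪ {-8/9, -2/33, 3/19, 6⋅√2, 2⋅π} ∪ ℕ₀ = {-8/9, -2/33, 1/9, 3/19, 8/21, 6⋅√2, 2⋅π} ∪ ℕ₀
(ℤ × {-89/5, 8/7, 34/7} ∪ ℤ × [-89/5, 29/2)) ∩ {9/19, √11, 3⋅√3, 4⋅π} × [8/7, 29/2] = ∅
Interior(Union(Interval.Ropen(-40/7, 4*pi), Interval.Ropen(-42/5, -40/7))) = Interval.open(-42/5, 4*pi)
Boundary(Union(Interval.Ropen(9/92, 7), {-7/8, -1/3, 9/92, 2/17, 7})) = {-7/8, -1/3, 9/92, 7}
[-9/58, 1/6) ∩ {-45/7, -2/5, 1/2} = ∅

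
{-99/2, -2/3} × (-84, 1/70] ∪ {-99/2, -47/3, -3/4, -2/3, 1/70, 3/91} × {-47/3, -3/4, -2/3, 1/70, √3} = ({-99/2, -2/3} × (-84, 1/70]) ∪ ({-99/2, -47/3, -3/4, -2/3, 1/70, 3/91} × {-47/3, -3/4, -2/3, 1/70, √3})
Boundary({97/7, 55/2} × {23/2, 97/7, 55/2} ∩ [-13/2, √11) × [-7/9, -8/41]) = ∅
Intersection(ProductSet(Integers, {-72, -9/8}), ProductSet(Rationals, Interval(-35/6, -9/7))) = EmptySet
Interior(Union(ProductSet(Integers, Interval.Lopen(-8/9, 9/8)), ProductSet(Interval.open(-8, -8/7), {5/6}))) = EmptySet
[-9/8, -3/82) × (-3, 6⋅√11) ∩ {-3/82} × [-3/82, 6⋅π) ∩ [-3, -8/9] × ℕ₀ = ∅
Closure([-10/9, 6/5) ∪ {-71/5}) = {-71/5} ∪ [-10/9, 6/5]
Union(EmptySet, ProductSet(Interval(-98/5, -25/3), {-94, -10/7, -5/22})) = ProductSet(Interval(-98/5, -25/3), {-94, -10/7, -5/22})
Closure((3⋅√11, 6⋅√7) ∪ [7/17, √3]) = [7/17, √3] ∪ [3⋅√11, 6⋅√7]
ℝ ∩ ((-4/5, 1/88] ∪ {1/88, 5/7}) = (-4/5, 1/88] ∪ {5/7}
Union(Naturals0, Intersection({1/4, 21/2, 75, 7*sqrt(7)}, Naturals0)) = Naturals0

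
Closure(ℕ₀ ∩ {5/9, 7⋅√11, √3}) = ∅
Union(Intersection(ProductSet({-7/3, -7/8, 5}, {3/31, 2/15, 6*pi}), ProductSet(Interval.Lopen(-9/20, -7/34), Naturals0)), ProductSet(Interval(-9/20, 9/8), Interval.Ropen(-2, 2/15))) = ProductSet(Interval(-9/20, 9/8), Interval.Ropen(-2, 2/15))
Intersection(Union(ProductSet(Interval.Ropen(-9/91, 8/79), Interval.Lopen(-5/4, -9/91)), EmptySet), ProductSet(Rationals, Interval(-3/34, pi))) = EmptySet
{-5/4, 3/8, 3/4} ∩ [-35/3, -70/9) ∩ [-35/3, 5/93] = ∅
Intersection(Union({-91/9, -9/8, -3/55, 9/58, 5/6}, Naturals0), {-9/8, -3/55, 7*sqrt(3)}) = {-9/8, -3/55}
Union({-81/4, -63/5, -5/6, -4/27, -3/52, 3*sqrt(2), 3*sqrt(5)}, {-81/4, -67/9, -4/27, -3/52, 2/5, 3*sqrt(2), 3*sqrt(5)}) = {-81/4, -63/5, -67/9, -5/6, -4/27, -3/52, 2/5, 3*sqrt(2), 3*sqrt(5)}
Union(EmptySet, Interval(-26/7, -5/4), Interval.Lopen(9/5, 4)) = Union(Interval(-26/7, -5/4), Interval.Lopen(9/5, 4))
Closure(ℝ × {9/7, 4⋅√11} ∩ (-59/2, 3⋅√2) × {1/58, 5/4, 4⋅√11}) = [-59/2, 3⋅√2] × {4⋅√11}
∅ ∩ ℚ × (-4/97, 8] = ∅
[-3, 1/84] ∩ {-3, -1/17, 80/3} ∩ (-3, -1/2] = ∅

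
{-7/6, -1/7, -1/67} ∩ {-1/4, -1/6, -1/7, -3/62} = {-1/7}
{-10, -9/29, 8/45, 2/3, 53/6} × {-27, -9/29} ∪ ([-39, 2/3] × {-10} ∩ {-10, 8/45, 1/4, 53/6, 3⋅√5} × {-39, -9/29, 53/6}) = {-10, -9/29, 8/45, 2/3, 53/6} × {-27, -9/29}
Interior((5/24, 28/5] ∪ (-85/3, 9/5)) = (-85/3, 28/5)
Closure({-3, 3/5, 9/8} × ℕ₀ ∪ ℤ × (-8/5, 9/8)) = ({-3, 3/5, 9/8} × ℕ₀) ∪ (ℤ × [-8/5, 9/8])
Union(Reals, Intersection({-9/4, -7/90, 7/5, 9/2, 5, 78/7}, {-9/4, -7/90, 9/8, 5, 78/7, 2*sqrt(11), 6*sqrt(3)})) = Reals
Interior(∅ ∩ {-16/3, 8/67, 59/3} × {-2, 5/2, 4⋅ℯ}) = ∅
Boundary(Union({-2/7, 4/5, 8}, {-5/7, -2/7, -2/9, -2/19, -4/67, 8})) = {-5/7, -2/7, -2/9, -2/19, -4/67, 4/5, 8}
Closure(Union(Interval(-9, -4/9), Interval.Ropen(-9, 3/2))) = Interval(-9, 3/2)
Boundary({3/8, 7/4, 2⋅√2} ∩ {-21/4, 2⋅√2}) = {2⋅√2}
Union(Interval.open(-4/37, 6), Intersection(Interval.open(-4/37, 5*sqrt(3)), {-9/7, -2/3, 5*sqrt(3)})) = Interval.open(-4/37, 6)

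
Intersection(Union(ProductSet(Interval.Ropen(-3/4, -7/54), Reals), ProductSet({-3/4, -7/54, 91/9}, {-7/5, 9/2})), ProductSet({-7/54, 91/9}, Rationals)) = ProductSet({-7/54, 91/9}, {-7/5, 9/2})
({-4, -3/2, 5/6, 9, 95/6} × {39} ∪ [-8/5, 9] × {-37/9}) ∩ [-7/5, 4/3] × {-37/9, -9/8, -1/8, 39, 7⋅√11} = ({5/6} × {39}) ∪ ([-7/5, 4/3] × {-37/9})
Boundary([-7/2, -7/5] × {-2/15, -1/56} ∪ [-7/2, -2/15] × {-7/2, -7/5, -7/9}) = ([-7/2, -7/5] × {-2/15, -1/56}) ∪ ([-7/2, -2/15] × {-7/2, -7/5, -7/9})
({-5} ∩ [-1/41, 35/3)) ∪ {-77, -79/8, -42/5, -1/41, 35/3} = {-77, -79/8, -42/5, -1/41, 35/3}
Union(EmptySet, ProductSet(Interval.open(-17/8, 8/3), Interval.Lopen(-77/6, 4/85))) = ProductSet(Interval.open(-17/8, 8/3), Interval.Lopen(-77/6, 4/85))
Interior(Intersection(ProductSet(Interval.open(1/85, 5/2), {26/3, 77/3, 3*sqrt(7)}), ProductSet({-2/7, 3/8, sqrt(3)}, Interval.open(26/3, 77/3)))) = EmptySet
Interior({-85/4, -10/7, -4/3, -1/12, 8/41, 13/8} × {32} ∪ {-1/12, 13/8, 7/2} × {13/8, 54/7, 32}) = ∅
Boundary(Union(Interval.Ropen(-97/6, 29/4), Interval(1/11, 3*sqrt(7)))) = {-97/6, 3*sqrt(7)}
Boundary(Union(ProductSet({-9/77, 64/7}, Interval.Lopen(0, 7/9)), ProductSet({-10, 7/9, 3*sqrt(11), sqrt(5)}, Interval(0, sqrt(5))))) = Union(ProductSet({-9/77, 64/7}, Interval(0, 7/9)), ProductSet({-10, 7/9, 3*sqrt(11), sqrt(5)}, Interval(0, sqrt(5))))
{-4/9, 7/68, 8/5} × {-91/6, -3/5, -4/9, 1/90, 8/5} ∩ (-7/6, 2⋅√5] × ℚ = {-4/9, 7/68, 8/5} × {-91/6, -3/5, -4/9, 1/90, 8/5}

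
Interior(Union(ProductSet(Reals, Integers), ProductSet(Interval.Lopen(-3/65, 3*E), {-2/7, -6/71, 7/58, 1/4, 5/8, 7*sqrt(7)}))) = EmptySet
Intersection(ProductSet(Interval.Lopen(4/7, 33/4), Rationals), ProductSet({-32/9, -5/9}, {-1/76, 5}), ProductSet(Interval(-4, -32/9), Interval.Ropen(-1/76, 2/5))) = EmptySet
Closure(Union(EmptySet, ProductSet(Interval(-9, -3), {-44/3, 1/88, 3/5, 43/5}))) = ProductSet(Interval(-9, -3), {-44/3, 1/88, 3/5, 43/5})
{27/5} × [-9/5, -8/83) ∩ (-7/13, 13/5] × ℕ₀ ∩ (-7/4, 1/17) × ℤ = ∅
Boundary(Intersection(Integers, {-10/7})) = EmptySet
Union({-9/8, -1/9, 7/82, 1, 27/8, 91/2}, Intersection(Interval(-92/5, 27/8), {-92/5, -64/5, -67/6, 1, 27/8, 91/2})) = {-92/5, -64/5, -67/6, -9/8, -1/9, 7/82, 1, 27/8, 91/2}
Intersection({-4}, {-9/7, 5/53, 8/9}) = EmptySet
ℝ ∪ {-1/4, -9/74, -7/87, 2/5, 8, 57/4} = ℝ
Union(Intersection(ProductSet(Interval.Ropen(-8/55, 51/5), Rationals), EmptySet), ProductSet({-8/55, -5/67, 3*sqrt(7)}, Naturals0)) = ProductSet({-8/55, -5/67, 3*sqrt(7)}, Naturals0)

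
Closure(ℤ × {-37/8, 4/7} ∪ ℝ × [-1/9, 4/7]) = (ℤ × {-37/8, 4/7}) ∪ (ℝ × [-1/9, 4/7])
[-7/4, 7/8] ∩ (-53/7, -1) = [-7/4, -1)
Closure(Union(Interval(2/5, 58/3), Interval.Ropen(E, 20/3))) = Interval(2/5, 58/3)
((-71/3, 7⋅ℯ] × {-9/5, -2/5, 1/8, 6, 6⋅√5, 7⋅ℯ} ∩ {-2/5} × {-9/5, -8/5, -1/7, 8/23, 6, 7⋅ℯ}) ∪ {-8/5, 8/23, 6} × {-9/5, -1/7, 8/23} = ({-2/5} × {-9/5, 6, 7⋅ℯ}) ∪ ({-8/5, 8/23, 6} × {-9/5, -1/7, 8/23})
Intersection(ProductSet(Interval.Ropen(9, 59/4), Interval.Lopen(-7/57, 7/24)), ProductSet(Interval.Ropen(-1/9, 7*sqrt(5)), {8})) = EmptySet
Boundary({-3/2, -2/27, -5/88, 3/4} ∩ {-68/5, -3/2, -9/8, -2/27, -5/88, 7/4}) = {-3/2, -2/27, -5/88}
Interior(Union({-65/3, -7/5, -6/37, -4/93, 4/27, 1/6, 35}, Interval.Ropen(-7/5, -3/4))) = Interval.open(-7/5, -3/4)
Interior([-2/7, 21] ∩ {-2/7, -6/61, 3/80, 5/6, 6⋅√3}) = ∅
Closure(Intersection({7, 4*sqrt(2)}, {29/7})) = EmptySet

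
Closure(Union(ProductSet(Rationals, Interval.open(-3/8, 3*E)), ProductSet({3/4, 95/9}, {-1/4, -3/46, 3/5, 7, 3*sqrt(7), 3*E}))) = ProductSet(Reals, Interval(-3/8, 3*E))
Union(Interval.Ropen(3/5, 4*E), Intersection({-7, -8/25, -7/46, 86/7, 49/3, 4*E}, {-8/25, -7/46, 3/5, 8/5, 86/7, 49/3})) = Union({-8/25, -7/46, 86/7, 49/3}, Interval.Ropen(3/5, 4*E))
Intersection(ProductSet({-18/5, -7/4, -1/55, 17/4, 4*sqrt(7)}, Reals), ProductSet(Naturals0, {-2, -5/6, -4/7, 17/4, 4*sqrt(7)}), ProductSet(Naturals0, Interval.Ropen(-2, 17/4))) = EmptySet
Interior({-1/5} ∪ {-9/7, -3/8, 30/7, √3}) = ∅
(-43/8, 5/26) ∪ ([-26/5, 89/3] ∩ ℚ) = (-43/8, 5/26] ∪ (ℚ ∩ [-26/5, 89/3])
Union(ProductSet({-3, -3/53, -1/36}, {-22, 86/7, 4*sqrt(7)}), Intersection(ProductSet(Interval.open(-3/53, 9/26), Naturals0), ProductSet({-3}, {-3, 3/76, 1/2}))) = ProductSet({-3, -3/53, -1/36}, {-22, 86/7, 4*sqrt(7)})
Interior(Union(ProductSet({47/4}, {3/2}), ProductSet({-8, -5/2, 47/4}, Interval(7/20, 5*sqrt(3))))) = EmptySet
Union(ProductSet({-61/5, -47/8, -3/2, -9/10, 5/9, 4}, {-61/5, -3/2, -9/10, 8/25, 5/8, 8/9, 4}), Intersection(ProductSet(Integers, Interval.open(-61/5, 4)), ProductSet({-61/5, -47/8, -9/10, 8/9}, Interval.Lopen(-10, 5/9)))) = ProductSet({-61/5, -47/8, -3/2, -9/10, 5/9, 4}, {-61/5, -3/2, -9/10, 8/25, 5/8, 8/9, 4})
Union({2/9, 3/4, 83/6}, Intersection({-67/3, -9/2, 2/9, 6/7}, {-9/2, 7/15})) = {-9/2, 2/9, 3/4, 83/6}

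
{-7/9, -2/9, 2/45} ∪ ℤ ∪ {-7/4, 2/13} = ℤ ∪ {-7/4, -7/9, -2/9, 2/45, 2/13}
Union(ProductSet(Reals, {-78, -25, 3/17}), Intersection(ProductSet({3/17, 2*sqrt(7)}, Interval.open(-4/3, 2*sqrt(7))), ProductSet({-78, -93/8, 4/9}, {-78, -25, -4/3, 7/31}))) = ProductSet(Reals, {-78, -25, 3/17})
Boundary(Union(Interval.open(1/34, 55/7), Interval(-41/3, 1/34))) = {-41/3, 55/7}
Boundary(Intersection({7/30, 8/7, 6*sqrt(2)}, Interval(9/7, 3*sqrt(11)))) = {6*sqrt(2)}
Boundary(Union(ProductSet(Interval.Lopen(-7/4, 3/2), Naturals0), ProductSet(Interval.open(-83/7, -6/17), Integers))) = Union(ProductSet(Interval(-83/7, -6/17), Integers), ProductSet(Interval(-7/4, 3/2), Naturals0))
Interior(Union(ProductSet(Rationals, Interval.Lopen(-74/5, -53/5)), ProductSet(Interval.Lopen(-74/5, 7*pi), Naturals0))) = EmptySet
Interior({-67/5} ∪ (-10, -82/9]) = (-10, -82/9)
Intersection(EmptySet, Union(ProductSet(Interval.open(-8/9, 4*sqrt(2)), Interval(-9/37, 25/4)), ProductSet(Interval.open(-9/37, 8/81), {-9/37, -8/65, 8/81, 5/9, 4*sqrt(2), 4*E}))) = EmptySet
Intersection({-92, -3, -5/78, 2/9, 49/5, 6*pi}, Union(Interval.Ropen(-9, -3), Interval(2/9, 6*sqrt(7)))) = {2/9, 49/5}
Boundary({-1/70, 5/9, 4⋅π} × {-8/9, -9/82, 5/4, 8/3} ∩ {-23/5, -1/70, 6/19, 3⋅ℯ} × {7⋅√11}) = ∅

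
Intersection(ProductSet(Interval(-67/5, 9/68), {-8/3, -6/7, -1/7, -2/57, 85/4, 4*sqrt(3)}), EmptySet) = EmptySet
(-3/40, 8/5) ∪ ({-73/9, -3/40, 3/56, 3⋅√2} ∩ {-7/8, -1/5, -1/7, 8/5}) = (-3/40, 8/5)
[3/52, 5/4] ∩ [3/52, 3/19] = [3/52, 3/19]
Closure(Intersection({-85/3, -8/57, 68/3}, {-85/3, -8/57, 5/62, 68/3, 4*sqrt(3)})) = {-85/3, -8/57, 68/3}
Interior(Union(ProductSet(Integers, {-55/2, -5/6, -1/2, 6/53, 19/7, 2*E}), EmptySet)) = EmptySet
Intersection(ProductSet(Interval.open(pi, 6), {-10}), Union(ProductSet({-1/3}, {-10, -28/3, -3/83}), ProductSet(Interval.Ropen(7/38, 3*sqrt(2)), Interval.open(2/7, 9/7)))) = EmptySet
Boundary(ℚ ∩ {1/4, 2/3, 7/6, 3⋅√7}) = {1/4, 2/3, 7/6}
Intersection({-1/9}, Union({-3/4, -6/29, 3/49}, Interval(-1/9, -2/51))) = {-1/9}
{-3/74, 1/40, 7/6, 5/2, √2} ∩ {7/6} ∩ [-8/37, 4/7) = ∅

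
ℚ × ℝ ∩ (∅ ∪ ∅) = ∅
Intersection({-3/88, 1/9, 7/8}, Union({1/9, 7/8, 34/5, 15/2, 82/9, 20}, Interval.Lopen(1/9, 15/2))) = {1/9, 7/8}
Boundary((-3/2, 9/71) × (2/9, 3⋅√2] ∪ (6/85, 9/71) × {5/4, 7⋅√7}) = ({9/71} × {5/4, 7⋅√7}) ∪ ([6/85, 9/71] × {7⋅√7}) ∪ ({-3/2, 9/71} × [2/9, 3⋅√2]) ∪ ([-3/2, 9/71] × {2/9, 3⋅√2})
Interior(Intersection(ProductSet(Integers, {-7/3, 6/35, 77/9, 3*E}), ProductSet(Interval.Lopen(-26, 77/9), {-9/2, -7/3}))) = EmptySet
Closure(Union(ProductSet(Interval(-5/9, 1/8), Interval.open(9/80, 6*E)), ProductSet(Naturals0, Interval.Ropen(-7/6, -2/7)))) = Union(ProductSet(Interval(-5/9, 1/8), Interval(9/80, 6*E)), ProductSet(Naturals0, Interval(-7/6, -2/7)))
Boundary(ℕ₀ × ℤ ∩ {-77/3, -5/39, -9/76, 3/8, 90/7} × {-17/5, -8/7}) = ∅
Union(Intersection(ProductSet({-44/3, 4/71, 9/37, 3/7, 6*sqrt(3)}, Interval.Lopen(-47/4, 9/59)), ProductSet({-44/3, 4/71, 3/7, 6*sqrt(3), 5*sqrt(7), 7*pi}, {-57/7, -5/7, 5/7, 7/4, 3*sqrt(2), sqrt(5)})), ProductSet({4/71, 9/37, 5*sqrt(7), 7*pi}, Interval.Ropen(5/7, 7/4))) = Union(ProductSet({-44/3, 4/71, 3/7, 6*sqrt(3)}, {-57/7, -5/7}), ProductSet({4/71, 9/37, 5*sqrt(7), 7*pi}, Interval.Ropen(5/7, 7/4)))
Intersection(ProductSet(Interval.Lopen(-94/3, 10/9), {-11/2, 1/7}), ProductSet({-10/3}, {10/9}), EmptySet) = EmptySet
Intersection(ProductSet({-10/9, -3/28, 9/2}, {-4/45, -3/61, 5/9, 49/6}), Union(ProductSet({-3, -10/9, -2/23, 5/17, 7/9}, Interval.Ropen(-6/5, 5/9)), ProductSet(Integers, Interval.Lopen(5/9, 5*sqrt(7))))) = ProductSet({-10/9}, {-4/45, -3/61})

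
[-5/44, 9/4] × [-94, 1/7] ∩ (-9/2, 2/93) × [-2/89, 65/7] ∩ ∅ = ∅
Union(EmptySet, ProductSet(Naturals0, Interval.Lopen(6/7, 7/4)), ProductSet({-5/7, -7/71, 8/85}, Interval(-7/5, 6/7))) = Union(ProductSet({-5/7, -7/71, 8/85}, Interval(-7/5, 6/7)), ProductSet(Naturals0, Interval.Lopen(6/7, 7/4)))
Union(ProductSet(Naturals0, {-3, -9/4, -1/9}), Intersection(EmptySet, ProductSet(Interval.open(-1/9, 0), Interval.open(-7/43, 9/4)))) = ProductSet(Naturals0, {-3, -9/4, -1/9})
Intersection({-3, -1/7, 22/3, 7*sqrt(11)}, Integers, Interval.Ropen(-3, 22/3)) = {-3}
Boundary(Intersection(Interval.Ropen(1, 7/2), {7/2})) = EmptySet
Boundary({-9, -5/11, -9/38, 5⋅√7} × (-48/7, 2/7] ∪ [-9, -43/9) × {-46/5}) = ([-9, -43/9] × {-46/5}) ∪ ({-9, -5/11, -9/38, 5⋅√7} × [-48/7, 2/7])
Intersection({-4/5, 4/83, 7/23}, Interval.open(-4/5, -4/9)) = EmptySet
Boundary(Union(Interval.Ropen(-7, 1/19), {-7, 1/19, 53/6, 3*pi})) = {-7, 1/19, 53/6, 3*pi}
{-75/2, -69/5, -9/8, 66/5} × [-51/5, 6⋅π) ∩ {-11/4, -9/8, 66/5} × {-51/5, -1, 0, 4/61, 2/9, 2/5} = {-9/8, 66/5} × {-51/5, -1, 0, 4/61, 2/9, 2/5}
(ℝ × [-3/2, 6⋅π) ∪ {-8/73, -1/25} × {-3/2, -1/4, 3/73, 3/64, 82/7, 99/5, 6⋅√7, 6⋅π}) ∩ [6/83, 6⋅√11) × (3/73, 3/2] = [6/83, 6⋅√11) × (3/73, 3/2]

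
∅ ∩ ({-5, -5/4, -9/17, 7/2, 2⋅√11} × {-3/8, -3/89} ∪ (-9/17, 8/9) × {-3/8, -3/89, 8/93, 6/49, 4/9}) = ∅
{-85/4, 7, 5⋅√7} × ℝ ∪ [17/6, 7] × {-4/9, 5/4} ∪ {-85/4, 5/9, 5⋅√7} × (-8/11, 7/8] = ([17/6, 7] × {-4/9, 5/4}) ∪ ({-85/4, 7, 5⋅√7} × ℝ) ∪ ({-85/4, 5/9, 5⋅√7} × (-8/11, 7/8])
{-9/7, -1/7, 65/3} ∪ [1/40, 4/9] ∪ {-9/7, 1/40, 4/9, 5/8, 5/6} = {-9/7, -1/7, 5/8, 5/6, 65/3} ∪ [1/40, 4/9]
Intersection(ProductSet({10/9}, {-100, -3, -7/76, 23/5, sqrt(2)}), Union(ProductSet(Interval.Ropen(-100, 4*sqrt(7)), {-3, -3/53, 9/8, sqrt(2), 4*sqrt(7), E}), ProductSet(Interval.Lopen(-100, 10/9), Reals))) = ProductSet({10/9}, {-100, -3, -7/76, 23/5, sqrt(2)})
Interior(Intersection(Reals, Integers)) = EmptySet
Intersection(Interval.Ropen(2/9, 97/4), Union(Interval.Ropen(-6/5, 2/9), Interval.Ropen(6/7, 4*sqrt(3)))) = Interval.Ropen(6/7, 4*sqrt(3))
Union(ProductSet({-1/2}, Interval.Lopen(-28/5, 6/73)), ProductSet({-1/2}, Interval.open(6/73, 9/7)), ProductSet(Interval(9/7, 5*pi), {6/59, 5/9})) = Union(ProductSet({-1/2}, Interval.open(-28/5, 9/7)), ProductSet(Interval(9/7, 5*pi), {6/59, 5/9}))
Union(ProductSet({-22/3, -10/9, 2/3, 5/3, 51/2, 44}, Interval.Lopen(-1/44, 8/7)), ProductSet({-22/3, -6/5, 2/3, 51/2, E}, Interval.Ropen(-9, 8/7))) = Union(ProductSet({-22/3, -6/5, 2/3, 51/2, E}, Interval.Ropen(-9, 8/7)), ProductSet({-22/3, -10/9, 2/3, 5/3, 51/2, 44}, Interval.Lopen(-1/44, 8/7)))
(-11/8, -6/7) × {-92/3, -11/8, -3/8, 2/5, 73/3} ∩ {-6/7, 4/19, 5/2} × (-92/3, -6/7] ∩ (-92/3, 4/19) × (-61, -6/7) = ∅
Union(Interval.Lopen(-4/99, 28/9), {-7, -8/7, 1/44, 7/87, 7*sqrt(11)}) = Union({-7, -8/7, 7*sqrt(11)}, Interval.Lopen(-4/99, 28/9))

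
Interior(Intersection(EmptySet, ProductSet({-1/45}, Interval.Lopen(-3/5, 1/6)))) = EmptySet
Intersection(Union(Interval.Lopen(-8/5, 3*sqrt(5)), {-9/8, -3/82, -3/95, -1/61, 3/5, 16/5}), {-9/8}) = {-9/8}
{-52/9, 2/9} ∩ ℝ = {-52/9, 2/9}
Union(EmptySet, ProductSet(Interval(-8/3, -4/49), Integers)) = ProductSet(Interval(-8/3, -4/49), Integers)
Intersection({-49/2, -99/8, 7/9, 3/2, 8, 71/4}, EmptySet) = EmptySet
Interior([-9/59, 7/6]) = (-9/59, 7/6)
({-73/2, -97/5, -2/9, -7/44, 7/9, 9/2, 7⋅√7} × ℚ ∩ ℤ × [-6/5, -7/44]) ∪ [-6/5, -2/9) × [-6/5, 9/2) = [-6/5, -2/9) × [-6/5, 9/2)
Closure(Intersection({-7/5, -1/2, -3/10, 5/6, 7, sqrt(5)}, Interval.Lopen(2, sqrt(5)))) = {sqrt(5)}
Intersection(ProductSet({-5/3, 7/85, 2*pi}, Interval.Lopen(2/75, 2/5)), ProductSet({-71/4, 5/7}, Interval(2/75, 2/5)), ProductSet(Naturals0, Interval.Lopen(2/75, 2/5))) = EmptySet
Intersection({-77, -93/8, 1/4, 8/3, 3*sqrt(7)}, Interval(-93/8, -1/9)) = {-93/8}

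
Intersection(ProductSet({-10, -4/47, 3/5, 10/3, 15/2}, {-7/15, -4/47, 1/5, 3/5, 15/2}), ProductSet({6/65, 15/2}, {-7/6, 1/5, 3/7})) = ProductSet({15/2}, {1/5})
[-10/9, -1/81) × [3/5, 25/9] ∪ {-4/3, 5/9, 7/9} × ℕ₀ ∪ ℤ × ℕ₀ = ((ℤ ∪ {-4/3, 5/9, 7/9}) × ℕ₀) ∪ ([-10/9, -1/81) × [3/5, 25/9])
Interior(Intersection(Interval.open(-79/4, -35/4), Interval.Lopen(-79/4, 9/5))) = Interval.open(-79/4, -35/4)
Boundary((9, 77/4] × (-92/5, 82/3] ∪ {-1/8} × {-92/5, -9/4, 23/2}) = ({-1/8} × {-92/5, -9/4, 23/2}) ∪ ({9, 77/4} × [-92/5, 82/3]) ∪ ([9, 77/4] × {-92/5, 82/3})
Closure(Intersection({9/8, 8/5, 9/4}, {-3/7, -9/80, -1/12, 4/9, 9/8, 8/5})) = {9/8, 8/5}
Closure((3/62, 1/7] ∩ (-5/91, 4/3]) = [3/62, 1/7]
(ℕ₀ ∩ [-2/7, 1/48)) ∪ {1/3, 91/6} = {0} ∪ {1/3, 91/6}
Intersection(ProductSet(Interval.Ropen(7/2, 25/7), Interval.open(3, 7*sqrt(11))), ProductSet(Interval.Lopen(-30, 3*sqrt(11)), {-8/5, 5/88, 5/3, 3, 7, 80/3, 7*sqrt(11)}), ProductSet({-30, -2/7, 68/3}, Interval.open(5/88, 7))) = EmptySet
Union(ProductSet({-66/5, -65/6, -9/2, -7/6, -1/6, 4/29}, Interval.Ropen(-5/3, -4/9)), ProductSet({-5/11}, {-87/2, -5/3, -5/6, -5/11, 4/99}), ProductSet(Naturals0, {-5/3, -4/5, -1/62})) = Union(ProductSet({-5/11}, {-87/2, -5/3, -5/6, -5/11, 4/99}), ProductSet({-66/5, -65/6, -9/2, -7/6, -1/6, 4/29}, Interval.Ropen(-5/3, -4/9)), ProductSet(Naturals0, {-5/3, -4/5, -1/62}))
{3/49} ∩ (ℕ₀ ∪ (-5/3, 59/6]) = {3/49}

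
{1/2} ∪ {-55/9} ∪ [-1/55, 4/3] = {-55/9} ∪ [-1/55, 4/3]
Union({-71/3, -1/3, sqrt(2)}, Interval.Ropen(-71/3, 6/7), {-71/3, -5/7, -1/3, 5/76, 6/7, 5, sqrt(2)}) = Union({5, sqrt(2)}, Interval(-71/3, 6/7))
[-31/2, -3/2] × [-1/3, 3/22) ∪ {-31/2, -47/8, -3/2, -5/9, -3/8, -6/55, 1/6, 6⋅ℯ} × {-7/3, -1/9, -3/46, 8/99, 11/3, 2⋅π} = ([-31/2, -3/2] × [-1/3, 3/22)) ∪ ({-31/2, -47/8, -3/2, -5/9, -3/8, -6/55, 1/6, 6⋅ℯ} × {-7/3, -1/9, -3/46, 8/99, 11/3, 2⋅π})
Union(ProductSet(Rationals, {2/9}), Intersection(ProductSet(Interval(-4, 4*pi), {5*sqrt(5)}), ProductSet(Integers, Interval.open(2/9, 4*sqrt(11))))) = Union(ProductSet(Range(-4, 13, 1), {5*sqrt(5)}), ProductSet(Rationals, {2/9}))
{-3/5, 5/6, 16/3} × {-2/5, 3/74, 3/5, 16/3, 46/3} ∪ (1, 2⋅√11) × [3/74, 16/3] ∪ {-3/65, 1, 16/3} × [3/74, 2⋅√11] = ({-3/5, 5/6, 16/3} × {-2/5, 3/74, 3/5, 16/3, 46/3}) ∪ ({-3/65, 1, 16/3} × [3/74, 2⋅√11]) ∪ ((1, 2⋅√11) × [3/74, 16/3])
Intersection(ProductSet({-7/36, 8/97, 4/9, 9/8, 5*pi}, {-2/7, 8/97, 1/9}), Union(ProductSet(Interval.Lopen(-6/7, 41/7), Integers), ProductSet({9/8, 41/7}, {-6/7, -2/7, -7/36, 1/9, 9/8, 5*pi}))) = ProductSet({9/8}, {-2/7, 1/9})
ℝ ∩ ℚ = ℚ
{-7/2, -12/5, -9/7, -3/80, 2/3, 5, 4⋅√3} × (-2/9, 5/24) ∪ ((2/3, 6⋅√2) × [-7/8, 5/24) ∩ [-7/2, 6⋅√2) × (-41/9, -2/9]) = ((2/3, 6⋅√2) × [-7/8, -2/9]) ∪ ({-7/2, -12/5, -9/7, -3/80, 2/3, 5, 4⋅√3} × (-2/9, 5/24))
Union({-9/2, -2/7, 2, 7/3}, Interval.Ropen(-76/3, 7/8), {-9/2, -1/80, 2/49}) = Union({2, 7/3}, Interval.Ropen(-76/3, 7/8))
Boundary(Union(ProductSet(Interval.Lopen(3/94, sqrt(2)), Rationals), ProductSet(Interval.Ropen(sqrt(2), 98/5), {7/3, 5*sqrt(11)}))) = Union(ProductSet(Interval(3/94, sqrt(2)), Reals), ProductSet(Interval(sqrt(2), 98/5), {7/3, 5*sqrt(11)}))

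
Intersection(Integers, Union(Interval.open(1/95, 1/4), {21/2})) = EmptySet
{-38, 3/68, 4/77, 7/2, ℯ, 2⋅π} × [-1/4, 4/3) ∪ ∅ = {-38, 3/68, 4/77, 7/2, ℯ, 2⋅π} × [-1/4, 4/3)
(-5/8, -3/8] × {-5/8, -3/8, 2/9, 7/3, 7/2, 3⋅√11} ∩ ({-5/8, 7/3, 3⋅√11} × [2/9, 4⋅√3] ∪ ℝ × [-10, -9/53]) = (-5/8, -3/8] × {-5/8, -3/8}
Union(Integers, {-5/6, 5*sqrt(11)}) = Union({-5/6, 5*sqrt(11)}, Integers)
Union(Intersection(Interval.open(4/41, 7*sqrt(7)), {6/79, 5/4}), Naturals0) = Union({5/4}, Naturals0)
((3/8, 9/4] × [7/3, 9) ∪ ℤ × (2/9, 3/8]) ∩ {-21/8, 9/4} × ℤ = {9/4} × {3, 4, …, 8}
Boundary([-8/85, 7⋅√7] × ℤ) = [-8/85, 7⋅√7] × ℤ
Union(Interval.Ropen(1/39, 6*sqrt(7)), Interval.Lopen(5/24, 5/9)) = Interval.Ropen(1/39, 6*sqrt(7))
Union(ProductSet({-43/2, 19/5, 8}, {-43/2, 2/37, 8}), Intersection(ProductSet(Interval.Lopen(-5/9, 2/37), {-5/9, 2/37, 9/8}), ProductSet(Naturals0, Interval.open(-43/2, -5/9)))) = ProductSet({-43/2, 19/5, 8}, {-43/2, 2/37, 8})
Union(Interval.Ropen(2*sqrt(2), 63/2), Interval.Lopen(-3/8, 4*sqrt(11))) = Interval.open(-3/8, 63/2)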